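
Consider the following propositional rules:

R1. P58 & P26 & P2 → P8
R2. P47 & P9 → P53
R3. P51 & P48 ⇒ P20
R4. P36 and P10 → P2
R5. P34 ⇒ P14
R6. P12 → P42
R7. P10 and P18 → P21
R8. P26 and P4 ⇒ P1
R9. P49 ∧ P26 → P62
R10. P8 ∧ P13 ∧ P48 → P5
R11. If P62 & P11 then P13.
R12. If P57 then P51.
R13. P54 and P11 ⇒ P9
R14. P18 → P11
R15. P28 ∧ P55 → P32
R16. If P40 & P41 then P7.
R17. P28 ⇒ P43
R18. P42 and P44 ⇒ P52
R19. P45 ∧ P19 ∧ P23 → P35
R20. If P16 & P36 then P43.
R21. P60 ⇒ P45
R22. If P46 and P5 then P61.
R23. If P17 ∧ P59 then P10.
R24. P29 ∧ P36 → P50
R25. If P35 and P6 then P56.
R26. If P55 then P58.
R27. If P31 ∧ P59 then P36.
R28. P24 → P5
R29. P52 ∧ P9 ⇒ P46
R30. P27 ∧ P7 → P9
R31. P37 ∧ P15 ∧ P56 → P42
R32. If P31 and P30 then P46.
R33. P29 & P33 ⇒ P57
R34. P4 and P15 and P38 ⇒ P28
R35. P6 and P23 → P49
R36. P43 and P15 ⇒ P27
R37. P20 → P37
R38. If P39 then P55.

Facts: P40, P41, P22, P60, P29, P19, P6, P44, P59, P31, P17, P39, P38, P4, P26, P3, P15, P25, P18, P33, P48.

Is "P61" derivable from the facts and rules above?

No

Forward chaining from the given facts derives: P1, P11, P7, P45, P10, P36, P57, P28, P55, P2, P21, P51, P32, P43, P50, P58, P27, P8, P20, P9, P37.
The only rule concluding P61 is R22, which needs P46; that is never established.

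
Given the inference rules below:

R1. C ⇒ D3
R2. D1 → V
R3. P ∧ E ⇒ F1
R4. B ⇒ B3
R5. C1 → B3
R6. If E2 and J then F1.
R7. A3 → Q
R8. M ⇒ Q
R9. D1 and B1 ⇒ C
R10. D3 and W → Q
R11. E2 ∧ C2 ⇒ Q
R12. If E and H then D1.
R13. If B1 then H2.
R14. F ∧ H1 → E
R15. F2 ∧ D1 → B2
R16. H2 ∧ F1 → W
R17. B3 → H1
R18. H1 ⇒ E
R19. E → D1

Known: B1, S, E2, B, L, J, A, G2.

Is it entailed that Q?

Yes

B3  (by R4: B)
F1  (by R6: E2, J)
H2  (by R13: B1)
W  (by R16: H2, F1)
H1  (by R17: B3)
E  (by R18: H1)
D1  (by R19: E)
C  (by R9: D1, B1)
D3  (by R1: C)
Q  (by R10: D3, W)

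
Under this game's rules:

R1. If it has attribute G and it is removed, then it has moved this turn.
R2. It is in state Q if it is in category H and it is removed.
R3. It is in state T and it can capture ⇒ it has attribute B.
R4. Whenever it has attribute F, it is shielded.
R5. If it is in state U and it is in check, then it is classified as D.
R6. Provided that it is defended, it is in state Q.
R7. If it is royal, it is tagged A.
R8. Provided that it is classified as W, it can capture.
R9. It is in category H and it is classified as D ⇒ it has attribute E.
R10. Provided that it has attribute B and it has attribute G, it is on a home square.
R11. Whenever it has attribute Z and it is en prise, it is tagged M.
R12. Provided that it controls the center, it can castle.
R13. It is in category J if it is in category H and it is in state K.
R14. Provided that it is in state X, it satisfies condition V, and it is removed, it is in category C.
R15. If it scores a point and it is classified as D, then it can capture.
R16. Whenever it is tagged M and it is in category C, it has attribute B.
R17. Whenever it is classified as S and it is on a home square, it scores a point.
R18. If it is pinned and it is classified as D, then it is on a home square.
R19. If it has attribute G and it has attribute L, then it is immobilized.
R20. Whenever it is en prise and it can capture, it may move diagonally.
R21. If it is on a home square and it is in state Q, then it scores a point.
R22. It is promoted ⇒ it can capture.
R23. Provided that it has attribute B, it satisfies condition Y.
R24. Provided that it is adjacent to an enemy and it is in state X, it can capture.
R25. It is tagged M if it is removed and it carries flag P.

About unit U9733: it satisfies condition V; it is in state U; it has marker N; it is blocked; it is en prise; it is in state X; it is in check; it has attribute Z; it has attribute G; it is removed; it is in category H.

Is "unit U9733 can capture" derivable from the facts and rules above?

Yes

By R2 (it is in category H, it is removed): it is in state Q.
By R5 (it is in state U, it is in check): it is classified as D.
By R11 (it has attribute Z, it is en prise): it is tagged M.
By R14 (it is in state X, it satisfies condition V, it is removed): it is in category C.
By R16 (it is tagged M, it is in category C): it has attribute B.
By R10 (it has attribute B, it has attribute G): it is on a home square.
By R21 (it is on a home square, it is in state Q): it scores a point.
By R15 (it scores a point, it is classified as D): it can capture.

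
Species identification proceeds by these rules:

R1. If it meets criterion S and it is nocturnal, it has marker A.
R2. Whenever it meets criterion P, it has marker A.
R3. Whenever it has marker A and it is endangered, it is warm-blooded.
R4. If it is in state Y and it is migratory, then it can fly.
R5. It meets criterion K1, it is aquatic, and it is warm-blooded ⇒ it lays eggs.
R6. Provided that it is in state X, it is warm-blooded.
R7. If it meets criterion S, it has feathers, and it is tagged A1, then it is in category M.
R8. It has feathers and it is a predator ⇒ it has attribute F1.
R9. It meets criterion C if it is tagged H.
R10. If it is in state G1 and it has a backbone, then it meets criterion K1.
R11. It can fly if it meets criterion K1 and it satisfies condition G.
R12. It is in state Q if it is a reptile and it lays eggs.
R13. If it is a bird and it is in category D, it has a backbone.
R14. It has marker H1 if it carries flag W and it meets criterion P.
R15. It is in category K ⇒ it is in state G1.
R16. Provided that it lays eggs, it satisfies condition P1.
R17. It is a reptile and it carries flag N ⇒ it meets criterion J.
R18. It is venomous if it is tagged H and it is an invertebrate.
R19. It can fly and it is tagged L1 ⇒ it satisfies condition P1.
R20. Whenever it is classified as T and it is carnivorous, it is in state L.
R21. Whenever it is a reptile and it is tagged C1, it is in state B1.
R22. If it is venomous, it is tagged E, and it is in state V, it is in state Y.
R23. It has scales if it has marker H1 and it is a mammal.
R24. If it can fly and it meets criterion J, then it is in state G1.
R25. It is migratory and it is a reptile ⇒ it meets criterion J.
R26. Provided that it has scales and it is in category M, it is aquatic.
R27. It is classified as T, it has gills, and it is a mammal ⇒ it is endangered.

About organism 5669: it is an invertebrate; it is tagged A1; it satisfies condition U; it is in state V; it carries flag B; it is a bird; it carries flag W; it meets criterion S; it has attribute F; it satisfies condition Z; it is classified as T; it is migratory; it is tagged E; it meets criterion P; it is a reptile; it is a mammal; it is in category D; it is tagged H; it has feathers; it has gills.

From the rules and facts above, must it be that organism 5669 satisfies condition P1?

Yes

By R2 (it meets criterion P): it has marker A.
By R7 (it meets criterion S, it has feathers, it is tagged A1): it is in category M.
By R13 (it is a bird, it is in category D): it has a backbone.
By R14 (it carries flag W, it meets criterion P): it has marker H1.
By R18 (it is tagged H, it is an invertebrate): it is venomous.
By R22 (it is venomous, it is tagged E, it is in state V): it is in state Y.
By R23 (it has marker H1, it is a mammal): it has scales.
By R25 (it is migratory, it is a reptile): it meets criterion J.
By R26 (it has scales, it is in category M): it is aquatic.
By R27 (it is classified as T, it has gills, it is a mammal): it is endangered.
By R3 (it has marker A, it is endangered): it is warm-blooded.
By R4 (it is in state Y, it is migratory): it can fly.
By R24 (it can fly, it meets criterion J): it is in state G1.
By R10 (it is in state G1, it has a backbone): it meets criterion K1.
By R5 (it meets criterion K1, it is aquatic, it is warm-blooded): it lays eggs.
By R16 (it lays eggs): it satisfies condition P1.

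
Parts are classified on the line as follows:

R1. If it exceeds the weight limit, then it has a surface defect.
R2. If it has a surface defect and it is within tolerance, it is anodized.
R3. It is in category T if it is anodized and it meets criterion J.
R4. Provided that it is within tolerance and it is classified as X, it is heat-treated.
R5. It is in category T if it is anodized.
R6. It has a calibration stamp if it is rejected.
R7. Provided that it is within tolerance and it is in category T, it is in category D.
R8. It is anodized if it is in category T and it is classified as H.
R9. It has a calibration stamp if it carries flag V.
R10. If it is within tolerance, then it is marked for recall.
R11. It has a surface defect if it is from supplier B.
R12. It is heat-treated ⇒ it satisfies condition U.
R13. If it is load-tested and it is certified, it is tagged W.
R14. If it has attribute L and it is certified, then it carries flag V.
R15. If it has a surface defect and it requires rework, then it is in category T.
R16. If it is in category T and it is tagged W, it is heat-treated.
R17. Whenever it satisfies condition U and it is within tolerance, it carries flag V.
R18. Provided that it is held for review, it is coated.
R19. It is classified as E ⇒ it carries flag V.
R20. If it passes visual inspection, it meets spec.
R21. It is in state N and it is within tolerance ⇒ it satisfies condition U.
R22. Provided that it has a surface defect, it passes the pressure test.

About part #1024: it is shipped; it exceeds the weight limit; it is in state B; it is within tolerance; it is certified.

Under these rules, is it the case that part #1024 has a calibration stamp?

No

Forward chaining from the given facts derives: has a surface defect, is anodized, is in category T, is in category D, is marked for recall, passes the pressure test.
Rules concluding "it has a calibration stamp": R6 needs "it is rejected"; R9 needs "it carries flag V" — none of these are established.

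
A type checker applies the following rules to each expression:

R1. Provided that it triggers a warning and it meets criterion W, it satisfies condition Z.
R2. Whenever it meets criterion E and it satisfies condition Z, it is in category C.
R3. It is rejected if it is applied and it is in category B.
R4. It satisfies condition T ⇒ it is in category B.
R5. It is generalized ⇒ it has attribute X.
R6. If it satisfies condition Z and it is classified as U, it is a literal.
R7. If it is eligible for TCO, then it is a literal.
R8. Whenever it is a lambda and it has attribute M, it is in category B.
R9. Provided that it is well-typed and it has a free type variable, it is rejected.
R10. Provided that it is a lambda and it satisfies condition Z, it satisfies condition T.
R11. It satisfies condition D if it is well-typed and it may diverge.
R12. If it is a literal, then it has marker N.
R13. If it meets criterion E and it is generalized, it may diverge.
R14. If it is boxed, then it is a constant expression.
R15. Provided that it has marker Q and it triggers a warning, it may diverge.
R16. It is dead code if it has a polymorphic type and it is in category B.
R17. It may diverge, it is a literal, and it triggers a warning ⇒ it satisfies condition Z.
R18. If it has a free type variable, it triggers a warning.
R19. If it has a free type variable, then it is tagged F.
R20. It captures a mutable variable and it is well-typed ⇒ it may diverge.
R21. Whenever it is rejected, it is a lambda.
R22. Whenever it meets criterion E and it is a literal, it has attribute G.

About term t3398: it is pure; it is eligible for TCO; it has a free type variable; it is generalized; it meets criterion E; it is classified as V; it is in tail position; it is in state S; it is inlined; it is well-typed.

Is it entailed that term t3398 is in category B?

Yes

By R7 (it is eligible for TCO): it is a literal.
By R9 (it is well-typed, it has a free type variable): it is rejected.
By R13 (it meets criterion E, it is generalized): it may diverge.
By R18 (it has a free type variable): it triggers a warning.
By R21 (it is rejected): it is a lambda.
By R17 (it may diverge, it is a literal, it triggers a warning): it satisfies condition Z.
By R10 (it is a lambda, it satisfies condition Z): it satisfies condition T.
By R4 (it satisfies condition T): it is in category B.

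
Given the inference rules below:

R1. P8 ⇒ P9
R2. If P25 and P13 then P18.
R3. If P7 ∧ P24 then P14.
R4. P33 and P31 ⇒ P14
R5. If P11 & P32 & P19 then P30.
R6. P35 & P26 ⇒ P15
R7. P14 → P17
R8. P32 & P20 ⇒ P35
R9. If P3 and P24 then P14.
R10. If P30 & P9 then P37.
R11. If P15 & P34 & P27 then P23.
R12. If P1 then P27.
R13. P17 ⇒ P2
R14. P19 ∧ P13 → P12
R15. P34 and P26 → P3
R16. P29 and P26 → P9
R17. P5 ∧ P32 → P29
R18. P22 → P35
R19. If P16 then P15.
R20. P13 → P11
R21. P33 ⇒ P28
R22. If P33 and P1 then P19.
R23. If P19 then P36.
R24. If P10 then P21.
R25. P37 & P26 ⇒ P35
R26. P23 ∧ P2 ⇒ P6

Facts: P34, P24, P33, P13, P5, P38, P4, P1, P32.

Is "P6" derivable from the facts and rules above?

Forward chaining from the given facts derives: P27, P29, P11, P28, P19, P36, P30, P12.
The only rule concluding P6 is R26, which needs P23; that is never established.

No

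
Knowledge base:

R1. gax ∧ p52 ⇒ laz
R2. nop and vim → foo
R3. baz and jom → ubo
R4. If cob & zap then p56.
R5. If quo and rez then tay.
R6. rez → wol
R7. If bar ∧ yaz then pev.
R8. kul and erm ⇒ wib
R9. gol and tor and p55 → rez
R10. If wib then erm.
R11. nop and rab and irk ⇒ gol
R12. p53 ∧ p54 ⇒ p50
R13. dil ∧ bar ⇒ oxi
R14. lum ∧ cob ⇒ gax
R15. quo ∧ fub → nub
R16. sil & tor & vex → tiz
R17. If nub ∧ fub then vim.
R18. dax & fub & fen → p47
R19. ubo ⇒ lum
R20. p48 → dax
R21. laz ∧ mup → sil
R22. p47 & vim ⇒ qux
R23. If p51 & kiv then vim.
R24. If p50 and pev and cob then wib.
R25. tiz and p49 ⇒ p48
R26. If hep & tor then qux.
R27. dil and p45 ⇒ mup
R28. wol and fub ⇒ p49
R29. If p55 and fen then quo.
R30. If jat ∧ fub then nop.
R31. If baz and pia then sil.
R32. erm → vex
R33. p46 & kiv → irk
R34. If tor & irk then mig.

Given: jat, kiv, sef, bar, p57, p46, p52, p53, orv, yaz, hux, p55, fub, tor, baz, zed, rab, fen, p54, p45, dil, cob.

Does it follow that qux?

No

Forward chaining from the given facts derives: pev, p50, oxi, wib, mup, quo, nop, irk, mig, erm, gol, nub, vim, vex, foo, rez, tay, wol, p49.
Rules concluding qux: R22 needs p47; R26 needs hep — none of these are established.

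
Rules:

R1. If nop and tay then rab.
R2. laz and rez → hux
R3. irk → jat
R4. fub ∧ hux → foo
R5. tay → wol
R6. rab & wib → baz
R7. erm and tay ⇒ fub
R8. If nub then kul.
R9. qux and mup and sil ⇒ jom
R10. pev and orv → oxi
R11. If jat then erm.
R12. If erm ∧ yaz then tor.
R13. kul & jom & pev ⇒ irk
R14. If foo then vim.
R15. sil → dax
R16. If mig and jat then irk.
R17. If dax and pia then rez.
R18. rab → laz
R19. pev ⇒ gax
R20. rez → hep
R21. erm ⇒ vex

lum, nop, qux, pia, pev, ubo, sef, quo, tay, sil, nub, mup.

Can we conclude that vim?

Yes

rab  (by R1: nop, tay)
kul  (by R8: nub)
jom  (by R9: qux, mup, sil)
irk  (by R13: kul, jom, pev)
dax  (by R15: sil)
rez  (by R17: dax, pia)
laz  (by R18: rab)
hux  (by R2: laz, rez)
jat  (by R3: irk)
erm  (by R11: jat)
fub  (by R7: erm, tay)
foo  (by R4: fub, hux)
vim  (by R14: foo)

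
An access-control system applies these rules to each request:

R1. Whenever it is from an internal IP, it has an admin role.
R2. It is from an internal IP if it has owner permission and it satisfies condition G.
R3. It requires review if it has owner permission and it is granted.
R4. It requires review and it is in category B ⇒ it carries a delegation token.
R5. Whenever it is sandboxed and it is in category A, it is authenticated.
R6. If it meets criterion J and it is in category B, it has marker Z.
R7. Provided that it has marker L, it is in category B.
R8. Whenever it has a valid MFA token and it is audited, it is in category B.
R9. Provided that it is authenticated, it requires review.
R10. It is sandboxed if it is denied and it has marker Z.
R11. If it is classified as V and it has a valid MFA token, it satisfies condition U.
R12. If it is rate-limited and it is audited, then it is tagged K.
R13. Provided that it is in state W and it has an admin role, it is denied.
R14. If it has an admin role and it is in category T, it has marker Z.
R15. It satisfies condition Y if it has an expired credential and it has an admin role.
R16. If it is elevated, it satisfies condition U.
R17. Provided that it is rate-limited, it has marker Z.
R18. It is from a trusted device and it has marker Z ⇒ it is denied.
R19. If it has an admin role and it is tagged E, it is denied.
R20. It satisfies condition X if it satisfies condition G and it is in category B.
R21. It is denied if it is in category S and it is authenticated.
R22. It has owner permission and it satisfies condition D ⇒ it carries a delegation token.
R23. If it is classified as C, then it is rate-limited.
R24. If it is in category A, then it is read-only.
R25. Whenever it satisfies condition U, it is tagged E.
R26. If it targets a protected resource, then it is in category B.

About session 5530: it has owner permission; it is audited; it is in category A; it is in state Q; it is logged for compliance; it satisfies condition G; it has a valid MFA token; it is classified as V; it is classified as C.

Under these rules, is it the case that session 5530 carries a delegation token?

By R2 (it has owner permission, it satisfies condition G): it is from an internal IP.
By R8 (it has a valid MFA token, it is audited): it is in category B.
By R11 (it is classified as V, it has a valid MFA token): it satisfies condition U.
By R23 (it is classified as C): it is rate-limited.
By R25 (it satisfies condition U): it is tagged E.
By R1 (it is from an internal IP): it has an admin role.
By R17 (it is rate-limited): it has marker Z.
By R19 (it has an admin role, it is tagged E): it is denied.
By R10 (it is denied, it has marker Z): it is sandboxed.
By R5 (it is sandboxed, it is in category A): it is authenticated.
By R9 (it is authenticated): it requires review.
By R4 (it requires review, it is in category B): it carries a delegation token.

Yes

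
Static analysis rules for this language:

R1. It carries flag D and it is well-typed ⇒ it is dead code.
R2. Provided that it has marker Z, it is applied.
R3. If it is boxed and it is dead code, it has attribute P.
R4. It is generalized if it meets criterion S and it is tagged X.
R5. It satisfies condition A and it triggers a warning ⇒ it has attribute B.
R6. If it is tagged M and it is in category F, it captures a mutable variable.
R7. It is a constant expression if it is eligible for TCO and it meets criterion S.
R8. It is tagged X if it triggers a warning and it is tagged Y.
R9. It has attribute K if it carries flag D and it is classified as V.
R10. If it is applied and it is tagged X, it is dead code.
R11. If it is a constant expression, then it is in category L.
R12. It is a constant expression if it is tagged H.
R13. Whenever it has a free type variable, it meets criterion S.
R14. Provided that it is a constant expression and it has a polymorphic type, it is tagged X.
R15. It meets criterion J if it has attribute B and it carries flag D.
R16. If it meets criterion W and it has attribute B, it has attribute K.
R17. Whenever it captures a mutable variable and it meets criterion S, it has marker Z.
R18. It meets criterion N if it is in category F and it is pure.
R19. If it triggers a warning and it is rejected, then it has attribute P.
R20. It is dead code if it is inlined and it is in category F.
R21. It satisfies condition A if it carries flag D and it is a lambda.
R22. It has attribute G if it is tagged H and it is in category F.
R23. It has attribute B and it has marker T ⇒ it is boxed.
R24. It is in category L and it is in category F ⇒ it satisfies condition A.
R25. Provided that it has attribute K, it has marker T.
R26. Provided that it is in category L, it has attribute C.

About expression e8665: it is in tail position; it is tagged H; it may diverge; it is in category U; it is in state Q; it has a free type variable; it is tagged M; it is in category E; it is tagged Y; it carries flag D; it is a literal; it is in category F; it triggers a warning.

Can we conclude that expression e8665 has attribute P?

Forward chaining from the given facts derives: captures a mutable variable, is tagged X, is a constant expression, meets criterion S, has marker Z, has attribute G, is applied, is generalized, is dead code, is in category L, satisfies condition A, has attribute C, has attribute B, meets criterion J.
Rules concluding "it has attribute P": R3 needs "it is boxed"; R19 needs "it is rejected" — none of these are established.

No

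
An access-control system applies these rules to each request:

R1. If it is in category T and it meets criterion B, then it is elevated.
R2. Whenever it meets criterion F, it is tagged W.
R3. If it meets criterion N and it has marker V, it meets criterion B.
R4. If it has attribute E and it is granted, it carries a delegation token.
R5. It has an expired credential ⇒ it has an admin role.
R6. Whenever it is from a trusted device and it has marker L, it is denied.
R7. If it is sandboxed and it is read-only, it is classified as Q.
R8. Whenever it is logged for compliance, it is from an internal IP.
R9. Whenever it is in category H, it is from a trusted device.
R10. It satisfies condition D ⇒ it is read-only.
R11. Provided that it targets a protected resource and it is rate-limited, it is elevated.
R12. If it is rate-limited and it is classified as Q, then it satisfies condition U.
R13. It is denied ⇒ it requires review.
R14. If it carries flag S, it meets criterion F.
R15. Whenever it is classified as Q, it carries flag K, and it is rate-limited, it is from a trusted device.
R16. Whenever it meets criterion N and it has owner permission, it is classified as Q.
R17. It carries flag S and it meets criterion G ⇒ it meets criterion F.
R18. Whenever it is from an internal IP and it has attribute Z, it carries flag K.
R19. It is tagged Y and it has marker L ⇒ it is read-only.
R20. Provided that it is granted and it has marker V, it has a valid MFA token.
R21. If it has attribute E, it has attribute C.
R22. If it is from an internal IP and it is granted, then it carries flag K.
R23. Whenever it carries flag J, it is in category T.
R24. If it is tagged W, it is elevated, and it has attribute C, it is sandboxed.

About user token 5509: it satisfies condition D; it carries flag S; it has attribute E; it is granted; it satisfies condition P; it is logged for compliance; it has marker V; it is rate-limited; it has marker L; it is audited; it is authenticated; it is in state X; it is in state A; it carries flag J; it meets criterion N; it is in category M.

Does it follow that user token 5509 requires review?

By R3 (it meets criterion N, it has marker V): it meets criterion B.
By R8 (it is logged for compliance): it is from an internal IP.
By R10 (it satisfies condition D): it is read-only.
By R14 (it carries flag S): it meets criterion F.
By R21 (it has attribute E): it has attribute C.
By R22 (it is from an internal IP, it is granted): it carries flag K.
By R23 (it carries flag J): it is in category T.
By R1 (it is in category T, it meets criterion B): it is elevated.
By R2 (it meets criterion F): it is tagged W.
By R24 (it is tagged W, it is elevated, it has attribute C): it is sandboxed.
By R7 (it is sandboxed, it is read-only): it is classified as Q.
By R15 (it is classified as Q, it carries flag K, it is rate-limited): it is from a trusted device.
By R6 (it is from a trusted device, it has marker L): it is denied.
By R13 (it is denied): it requires review.

Yes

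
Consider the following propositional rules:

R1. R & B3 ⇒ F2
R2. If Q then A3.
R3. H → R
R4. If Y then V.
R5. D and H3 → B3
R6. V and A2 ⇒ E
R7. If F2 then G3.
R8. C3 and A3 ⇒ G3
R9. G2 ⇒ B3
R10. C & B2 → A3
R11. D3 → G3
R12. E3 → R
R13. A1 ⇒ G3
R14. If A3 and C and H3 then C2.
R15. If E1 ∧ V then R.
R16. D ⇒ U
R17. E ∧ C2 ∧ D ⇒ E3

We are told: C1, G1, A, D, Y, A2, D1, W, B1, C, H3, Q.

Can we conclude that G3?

A3  (by R2: Q)
V  (by R4: Y)
B3  (by R5: D, H3)
E  (by R6: V, A2)
C2  (by R14: A3, C, H3)
E3  (by R17: E, C2, D)
R  (by R12: E3)
F2  (by R1: R, B3)
G3  (by R7: F2)

Yes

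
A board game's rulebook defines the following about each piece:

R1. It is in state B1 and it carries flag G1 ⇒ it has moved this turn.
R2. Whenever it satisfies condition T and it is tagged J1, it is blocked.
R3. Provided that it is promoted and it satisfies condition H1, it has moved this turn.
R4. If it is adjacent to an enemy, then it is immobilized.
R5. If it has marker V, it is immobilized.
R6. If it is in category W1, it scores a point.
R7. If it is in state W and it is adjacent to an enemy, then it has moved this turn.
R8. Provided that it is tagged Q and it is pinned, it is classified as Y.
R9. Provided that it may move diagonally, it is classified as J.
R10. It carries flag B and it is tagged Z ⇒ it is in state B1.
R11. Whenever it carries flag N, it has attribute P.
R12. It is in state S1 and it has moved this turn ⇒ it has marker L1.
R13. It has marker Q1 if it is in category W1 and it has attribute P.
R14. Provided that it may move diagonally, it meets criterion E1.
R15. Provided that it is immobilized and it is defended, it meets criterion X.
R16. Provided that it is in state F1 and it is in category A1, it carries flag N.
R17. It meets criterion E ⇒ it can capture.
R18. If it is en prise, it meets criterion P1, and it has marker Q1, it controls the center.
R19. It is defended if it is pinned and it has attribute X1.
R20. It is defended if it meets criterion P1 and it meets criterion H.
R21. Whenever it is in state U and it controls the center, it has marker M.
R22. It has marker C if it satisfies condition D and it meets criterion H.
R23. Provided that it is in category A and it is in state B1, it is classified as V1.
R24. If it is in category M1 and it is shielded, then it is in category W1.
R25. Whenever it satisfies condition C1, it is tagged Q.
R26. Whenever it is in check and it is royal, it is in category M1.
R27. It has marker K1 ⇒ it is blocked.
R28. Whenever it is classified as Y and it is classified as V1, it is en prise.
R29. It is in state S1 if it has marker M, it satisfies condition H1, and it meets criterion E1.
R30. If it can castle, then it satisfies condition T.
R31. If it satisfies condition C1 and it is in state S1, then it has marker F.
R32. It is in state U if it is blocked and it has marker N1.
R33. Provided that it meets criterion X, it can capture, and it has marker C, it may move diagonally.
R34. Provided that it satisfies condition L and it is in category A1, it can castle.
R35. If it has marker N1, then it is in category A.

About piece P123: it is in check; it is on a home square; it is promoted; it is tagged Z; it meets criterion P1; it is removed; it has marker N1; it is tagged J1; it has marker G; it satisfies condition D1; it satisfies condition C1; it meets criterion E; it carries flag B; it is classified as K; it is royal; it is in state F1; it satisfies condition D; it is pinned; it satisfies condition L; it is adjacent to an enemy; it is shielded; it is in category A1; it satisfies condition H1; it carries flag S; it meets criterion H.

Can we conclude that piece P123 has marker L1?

By R3 (it is promoted, it satisfies condition H1): it has moved this turn.
By R4 (it is adjacent to an enemy): it is immobilized.
By R10 (it carries flag B, it is tagged Z): it is in state B1.
By R16 (it is in state F1, it is in category A1): it carries flag N.
By R17 (it meets criterion E): it can capture.
By R20 (it meets criterion P1, it meets criterion H): it is defended.
By R22 (it satisfies condition D, it meets criterion H): it has marker C.
By R25 (it satisfies condition C1): it is tagged Q.
By R26 (it is in check, it is royal): it is in category M1.
By R34 (it satisfies condition L, it is in category A1): it can castle.
By R35 (it has marker N1): it is in category A.
By R8 (it is tagged Q, it is pinned): it is classified as Y.
By R11 (it carries flag N): it has attribute P.
By R15 (it is immobilized, it is defended): it meets criterion X.
By R23 (it is in category A, it is in state B1): it is classified as V1.
By R24 (it is in category M1, it is shielded): it is in category W1.
By R28 (it is classified as Y, it is classified as V1): it is en prise.
By R30 (it can castle): it satisfies condition T.
By R33 (it meets criterion X, it can capture, it has marker C): it may move diagonally.
By R2 (it satisfies condition T, it is tagged J1): it is blocked.
By R13 (it is in category W1, it has attribute P): it has marker Q1.
By R14 (it may move diagonally): it meets criterion E1.
By R18 (it is en prise, it meets criterion P1, it has marker Q1): it controls the center.
By R32 (it is blocked, it has marker N1): it is in state U.
By R21 (it is in state U, it controls the center): it has marker M.
By R29 (it has marker M, it satisfies condition H1, it meets criterion E1): it is in state S1.
By R12 (it is in state S1, it has moved this turn): it has marker L1.

Yes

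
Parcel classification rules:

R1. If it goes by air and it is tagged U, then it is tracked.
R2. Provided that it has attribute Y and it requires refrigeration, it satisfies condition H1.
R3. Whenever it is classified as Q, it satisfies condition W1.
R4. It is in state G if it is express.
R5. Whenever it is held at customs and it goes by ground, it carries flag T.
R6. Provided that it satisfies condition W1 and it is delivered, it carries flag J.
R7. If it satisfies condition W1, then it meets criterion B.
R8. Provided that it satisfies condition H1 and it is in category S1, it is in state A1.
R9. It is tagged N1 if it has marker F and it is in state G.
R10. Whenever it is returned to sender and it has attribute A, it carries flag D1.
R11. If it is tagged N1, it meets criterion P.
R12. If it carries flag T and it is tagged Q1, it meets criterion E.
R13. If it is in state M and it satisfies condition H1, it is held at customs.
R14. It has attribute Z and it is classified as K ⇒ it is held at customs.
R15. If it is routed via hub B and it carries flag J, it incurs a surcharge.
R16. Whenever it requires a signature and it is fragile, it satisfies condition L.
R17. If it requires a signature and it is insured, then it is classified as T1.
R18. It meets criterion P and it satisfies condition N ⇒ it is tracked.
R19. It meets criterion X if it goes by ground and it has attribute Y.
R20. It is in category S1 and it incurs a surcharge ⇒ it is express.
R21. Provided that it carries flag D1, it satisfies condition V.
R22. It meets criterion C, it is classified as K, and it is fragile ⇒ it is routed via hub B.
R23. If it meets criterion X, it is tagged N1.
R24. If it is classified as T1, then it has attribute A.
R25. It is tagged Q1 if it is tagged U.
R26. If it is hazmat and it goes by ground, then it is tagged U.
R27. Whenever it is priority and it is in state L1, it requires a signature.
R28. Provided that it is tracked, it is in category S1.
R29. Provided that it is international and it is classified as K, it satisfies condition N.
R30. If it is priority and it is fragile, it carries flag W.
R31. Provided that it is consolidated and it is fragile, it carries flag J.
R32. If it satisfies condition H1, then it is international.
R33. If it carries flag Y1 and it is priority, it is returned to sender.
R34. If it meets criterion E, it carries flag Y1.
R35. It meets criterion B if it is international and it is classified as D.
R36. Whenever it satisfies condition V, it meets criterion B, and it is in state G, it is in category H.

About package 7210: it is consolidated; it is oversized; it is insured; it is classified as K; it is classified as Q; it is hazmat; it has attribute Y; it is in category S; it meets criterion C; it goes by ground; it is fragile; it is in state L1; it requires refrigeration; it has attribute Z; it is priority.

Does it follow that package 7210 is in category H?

By R2 (it has attribute Y, it requires refrigeration): it satisfies condition H1.
By R3 (it is classified as Q): it satisfies condition W1.
By R7 (it satisfies condition W1): it meets criterion B.
By R14 (it has attribute Z, it is classified as K): it is held at customs.
By R19 (it goes by ground, it has attribute Y): it meets criterion X.
By R22 (it meets criterion C, it is classified as K, it is fragile): it is routed via hub B.
By R23 (it meets criterion X): it is tagged N1.
By R26 (it is hazmat, it goes by ground): it is tagged U.
By R27 (it is priority, it is in state L1): it requires a signature.
By R31 (it is consolidated, it is fragile): it carries flag J.
By R32 (it satisfies condition H1): it is international.
By R5 (it is held at customs, it goes by ground): it carries flag T.
By R11 (it is tagged N1): it meets criterion P.
By R15 (it is routed via hub B, it carries flag J): it incurs a surcharge.
By R17 (it requires a signature, it is insured): it is classified as T1.
By R24 (it is classified as T1): it has attribute A.
By R25 (it is tagged U): it is tagged Q1.
By R29 (it is international, it is classified as K): it satisfies condition N.
By R12 (it carries flag T, it is tagged Q1): it meets criterion E.
By R18 (it meets criterion P, it satisfies condition N): it is tracked.
By R28 (it is tracked): it is in category S1.
By R34 (it meets criterion E): it carries flag Y1.
By R20 (it is in category S1, it incurs a surcharge): it is express.
By R33 (it carries flag Y1, it is priority): it is returned to sender.
By R4 (it is express): it is in state G.
By R10 (it is returned to sender, it has attribute A): it carries flag D1.
By R21 (it carries flag D1): it satisfies condition V.
By R36 (it satisfies condition V, it meets criterion B, it is in state G): it is in category H.

Yes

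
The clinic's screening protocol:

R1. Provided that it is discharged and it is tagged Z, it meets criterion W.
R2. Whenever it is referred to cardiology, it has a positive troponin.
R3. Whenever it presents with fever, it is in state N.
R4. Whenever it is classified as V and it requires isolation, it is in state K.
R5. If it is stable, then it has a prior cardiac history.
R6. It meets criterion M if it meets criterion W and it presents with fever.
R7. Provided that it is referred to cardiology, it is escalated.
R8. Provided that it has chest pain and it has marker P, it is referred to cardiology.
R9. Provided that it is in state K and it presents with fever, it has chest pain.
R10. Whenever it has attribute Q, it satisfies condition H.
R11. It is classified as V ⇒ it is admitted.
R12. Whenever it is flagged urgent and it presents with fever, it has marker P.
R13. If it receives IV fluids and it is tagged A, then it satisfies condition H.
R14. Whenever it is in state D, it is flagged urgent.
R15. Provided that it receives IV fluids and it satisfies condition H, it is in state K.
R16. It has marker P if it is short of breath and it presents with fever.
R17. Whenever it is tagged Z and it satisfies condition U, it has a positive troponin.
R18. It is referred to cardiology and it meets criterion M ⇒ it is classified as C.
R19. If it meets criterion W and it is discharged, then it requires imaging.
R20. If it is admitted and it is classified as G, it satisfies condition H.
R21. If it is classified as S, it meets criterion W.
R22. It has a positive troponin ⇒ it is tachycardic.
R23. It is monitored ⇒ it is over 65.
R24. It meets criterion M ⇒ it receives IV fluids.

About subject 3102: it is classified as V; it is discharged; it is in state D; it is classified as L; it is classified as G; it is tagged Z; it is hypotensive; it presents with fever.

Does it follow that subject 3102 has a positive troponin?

By R1 (it is discharged, it is tagged Z): it meets criterion W.
By R6 (it meets criterion W, it presents with fever): it meets criterion M.
By R11 (it is classified as V): it is admitted.
By R14 (it is in state D): it is flagged urgent.
By R20 (it is admitted, it is classified as G): it satisfies condition H.
By R24 (it meets criterion M): it receives IV fluids.
By R12 (it is flagged urgent, it presents with fever): it has marker P.
By R15 (it receives IV fluids, it satisfies condition H): it is in state K.
By R9 (it is in state K, it presents with fever): it has chest pain.
By R8 (it has chest pain, it has marker P): it is referred to cardiology.
By R2 (it is referred to cardiology): it has a positive troponin.

Yes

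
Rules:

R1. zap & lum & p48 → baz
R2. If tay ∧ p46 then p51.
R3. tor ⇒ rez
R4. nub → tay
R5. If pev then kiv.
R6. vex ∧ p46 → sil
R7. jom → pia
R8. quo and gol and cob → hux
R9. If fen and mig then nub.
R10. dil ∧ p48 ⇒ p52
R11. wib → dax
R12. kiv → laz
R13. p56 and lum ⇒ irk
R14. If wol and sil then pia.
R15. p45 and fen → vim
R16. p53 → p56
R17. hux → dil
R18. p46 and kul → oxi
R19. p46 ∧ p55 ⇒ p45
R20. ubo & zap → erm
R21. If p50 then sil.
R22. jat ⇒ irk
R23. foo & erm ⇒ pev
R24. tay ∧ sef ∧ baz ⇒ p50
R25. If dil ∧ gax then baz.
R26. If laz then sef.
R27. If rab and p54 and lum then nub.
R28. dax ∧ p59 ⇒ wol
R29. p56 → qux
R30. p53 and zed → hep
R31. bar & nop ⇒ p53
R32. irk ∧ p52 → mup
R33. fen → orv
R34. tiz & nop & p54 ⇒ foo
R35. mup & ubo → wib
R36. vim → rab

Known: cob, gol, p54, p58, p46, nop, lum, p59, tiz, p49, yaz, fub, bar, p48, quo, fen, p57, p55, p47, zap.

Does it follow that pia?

Forward chaining from the given facts derives: baz, hux, dil, p45, p53, orv, foo, p52, vim, p56, qux, rab, irk, nub, mup, tay, p51.
Rules concluding pia: R7 needs jom; R14 needs wol — none of these are established.

No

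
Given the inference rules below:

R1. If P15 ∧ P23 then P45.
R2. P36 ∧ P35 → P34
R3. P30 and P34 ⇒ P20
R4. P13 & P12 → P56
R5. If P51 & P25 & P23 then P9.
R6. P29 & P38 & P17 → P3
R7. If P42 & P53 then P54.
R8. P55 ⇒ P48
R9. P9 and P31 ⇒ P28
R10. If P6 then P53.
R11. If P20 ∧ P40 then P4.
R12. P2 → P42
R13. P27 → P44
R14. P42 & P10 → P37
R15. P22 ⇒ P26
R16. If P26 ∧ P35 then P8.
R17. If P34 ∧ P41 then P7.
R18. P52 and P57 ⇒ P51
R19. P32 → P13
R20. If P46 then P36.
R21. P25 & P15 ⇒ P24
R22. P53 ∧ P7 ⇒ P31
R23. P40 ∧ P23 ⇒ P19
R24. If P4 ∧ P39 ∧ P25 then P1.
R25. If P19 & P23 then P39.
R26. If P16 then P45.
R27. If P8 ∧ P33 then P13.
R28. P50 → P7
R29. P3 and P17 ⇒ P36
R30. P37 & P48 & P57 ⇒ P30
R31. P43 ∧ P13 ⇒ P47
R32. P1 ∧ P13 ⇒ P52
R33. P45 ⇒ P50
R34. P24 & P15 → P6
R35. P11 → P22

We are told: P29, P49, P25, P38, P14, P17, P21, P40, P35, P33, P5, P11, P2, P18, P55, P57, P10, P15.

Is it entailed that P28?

No

Forward chaining from the given facts derives: P3, P48, P42, P37, P24, P36, P30, P6, P22, P34, P20, P53, P4, P26, P8, P13, P54.
The only rule concluding P28 is R9, which needs P9; that is never established.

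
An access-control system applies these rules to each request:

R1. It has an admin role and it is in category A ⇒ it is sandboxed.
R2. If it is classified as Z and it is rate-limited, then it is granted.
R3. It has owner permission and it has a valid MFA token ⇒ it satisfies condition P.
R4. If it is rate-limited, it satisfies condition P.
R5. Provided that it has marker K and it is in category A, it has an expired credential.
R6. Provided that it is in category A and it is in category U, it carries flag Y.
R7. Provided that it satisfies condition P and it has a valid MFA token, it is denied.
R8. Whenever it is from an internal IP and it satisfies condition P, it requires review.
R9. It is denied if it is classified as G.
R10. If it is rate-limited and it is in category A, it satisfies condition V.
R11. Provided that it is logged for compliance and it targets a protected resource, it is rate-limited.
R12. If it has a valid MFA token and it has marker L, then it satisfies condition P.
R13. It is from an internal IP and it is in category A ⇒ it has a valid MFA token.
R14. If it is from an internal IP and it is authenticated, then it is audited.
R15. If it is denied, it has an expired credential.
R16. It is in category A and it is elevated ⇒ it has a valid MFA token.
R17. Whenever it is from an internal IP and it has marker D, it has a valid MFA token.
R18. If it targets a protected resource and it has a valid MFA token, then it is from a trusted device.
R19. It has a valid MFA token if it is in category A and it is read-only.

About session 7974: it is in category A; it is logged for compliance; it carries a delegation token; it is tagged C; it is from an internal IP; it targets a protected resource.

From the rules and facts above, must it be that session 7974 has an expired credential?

Yes

By R11 (it is logged for compliance, it targets a protected resource): it is rate-limited.
By R13 (it is from an internal IP, it is in category A): it has a valid MFA token.
By R4 (it is rate-limited): it satisfies condition P.
By R7 (it satisfies condition P, it has a valid MFA token): it is denied.
By R15 (it is denied): it has an expired credential.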